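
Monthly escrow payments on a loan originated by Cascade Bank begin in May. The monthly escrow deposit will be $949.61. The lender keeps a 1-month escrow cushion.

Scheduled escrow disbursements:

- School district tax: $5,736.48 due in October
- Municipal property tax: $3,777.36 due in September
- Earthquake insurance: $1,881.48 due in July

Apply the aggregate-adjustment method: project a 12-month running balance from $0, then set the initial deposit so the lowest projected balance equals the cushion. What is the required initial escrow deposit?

$6,647.27

Cushion = 1 × $949.61 = $949.61
Trial balance (start $0, +$949.61 each month, − disbursements):
  May: +$949.61 → $949.61
  Jun: +$949.61 → $1,899.22
  Jul: +$949.61 − $1,881.48 → $967.35
  Aug: +$949.61 → $1,916.96
  Sep: +$949.61 − $3,777.36 → -$910.79
  Oct: +$949.61 − $5,736.48 → -$5,697.66
  Nov: +$949.61 → -$4,748.05
  Dec: +$949.61 → -$3,798.44
  Jan: +$949.61 → -$2,848.83
  Feb: +$949.61 → -$1,899.22
  Mar: +$949.61 → -$949.61
  Apr: +$949.61 → $0.00
Lowest trial balance = -$5,697.66 (Oct)
Initial deposit = cushion − low point = $949.61 − (-$5,697.66) = $6,647.27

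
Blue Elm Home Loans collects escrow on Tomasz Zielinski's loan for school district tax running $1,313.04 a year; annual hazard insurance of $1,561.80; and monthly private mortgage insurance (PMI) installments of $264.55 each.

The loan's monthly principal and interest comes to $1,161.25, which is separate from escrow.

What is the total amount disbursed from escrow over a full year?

School district tax: $1,313.04 per year
Hazard insurance: $1,561.80 per year
Private mortgage insurance (PMI): $264.55 × 12 = $3,174.60 per year
Total per year = $1,313.04 + $1,561.80 + $3,174.60 = $6,049.44

$6,049.44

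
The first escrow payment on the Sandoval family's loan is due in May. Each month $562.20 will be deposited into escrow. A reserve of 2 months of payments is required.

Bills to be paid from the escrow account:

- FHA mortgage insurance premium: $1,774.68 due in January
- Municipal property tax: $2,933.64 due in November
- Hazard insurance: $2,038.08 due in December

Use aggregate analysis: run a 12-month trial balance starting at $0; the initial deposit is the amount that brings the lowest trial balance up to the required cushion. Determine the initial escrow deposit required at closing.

Cushion = 2 × $562.20 = $1,124.40
Trial balance (start $0, +$562.20 each month, − disbursements):
  May: +$562.20 → $562.20
  Jun: +$562.20 → $1,124.40
  Jul: +$562.20 → $1,686.60
  Aug: +$562.20 → $2,248.80
  Sep: +$562.20 → $2,811.00
  Oct: +$562.20 → $3,373.20
  Nov: +$562.20 − $2,933.64 → $1,001.76
  Dec: +$562.20 − $2,038.08 → -$474.12
  Jan: +$562.20 − $1,774.68 → -$1,686.60
  Feb: +$562.20 → -$1,124.40
  Mar: +$562.20 → -$562.20
  Apr: +$562.20 → $0.00
Lowest trial balance = -$1,686.60 (Jan)
Initial deposit = cushion − low point = $1,124.40 − (-$1,686.60) = $2,811.00

$2,811.00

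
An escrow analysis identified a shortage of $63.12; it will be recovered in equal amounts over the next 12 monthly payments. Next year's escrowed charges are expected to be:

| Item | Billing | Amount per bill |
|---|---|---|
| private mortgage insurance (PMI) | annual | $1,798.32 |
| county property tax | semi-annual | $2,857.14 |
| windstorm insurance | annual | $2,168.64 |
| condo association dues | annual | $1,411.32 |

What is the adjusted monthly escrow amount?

$929.64

Private mortgage insurance (PMI) = $1,798.32
County property tax = $2,857.14 × 2 = $5,714.28
Windstorm insurance = $2,168.64
Condo association dues = $1,411.32
Combined annual = $11,092.56
Per month = $11,092.56 ÷ 12 = $924.38
Shortage spread = $63.12 / 12 = $5.26/mo
Adjusted monthly = $924.38 + $5.26 = $929.64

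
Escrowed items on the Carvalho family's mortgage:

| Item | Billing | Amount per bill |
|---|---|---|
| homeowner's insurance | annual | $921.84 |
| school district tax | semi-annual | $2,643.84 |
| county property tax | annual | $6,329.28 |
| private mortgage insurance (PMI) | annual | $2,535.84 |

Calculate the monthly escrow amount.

Homeowner's insurance = $921.84
School district tax = $2,643.84 × 2 = $5,287.68
County property tax = $6,329.28
Private mortgage insurance (PMI) = $2,535.84
Total per year = $921.84 + $5,287.68 + $6,329.28 + $2,535.84 = $15,074.64
Per month = $15,074.64 ÷ 12 = $1,256.22

$1,256.22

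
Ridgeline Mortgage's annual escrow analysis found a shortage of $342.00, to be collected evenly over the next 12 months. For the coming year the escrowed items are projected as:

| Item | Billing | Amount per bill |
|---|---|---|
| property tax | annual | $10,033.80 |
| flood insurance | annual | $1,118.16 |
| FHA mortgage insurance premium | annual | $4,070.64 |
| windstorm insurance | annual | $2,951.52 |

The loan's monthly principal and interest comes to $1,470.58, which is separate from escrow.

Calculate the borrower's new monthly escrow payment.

$1,543.01

Property tax — $10,033.80 annually
Flood insurance — $1,118.16 annually
FHA mortgage insurance premium — $4,070.64 annually
Windstorm insurance — $2,951.52 annually
Total per year = $10,033.80 + $1,118.16 + $4,070.64 + $2,951.52 = $18,174.12
Base monthly escrow = $18,174.12 / 12 = $1,514.51
Shortage per month = $342.00 / 12 = $28.50
Adjusted monthly = $1,514.51 + $28.50 = $1,543.01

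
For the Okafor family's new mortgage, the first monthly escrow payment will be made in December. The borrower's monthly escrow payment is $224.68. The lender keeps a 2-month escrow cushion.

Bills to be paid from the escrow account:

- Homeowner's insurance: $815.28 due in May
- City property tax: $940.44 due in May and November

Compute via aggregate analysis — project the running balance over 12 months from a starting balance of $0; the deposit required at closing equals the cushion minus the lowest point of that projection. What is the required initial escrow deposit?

$857.00

Cushion = 2 × $224.68 = $449.36
Trial balance (start $0, +$224.68 each month, − disbursements):
  Dec: +$224.68 → $224.68
  Jan: +$224.68 → $449.36
  Feb: +$224.68 → $674.04
  Mar: +$224.68 → $898.72
  Apr: +$224.68 → $1,123.40
  May: +$224.68 − $1,755.72 → -$407.64
  Jun: +$224.68 → -$182.96
  Jul: +$224.68 → $41.72
  Aug: +$224.68 → $266.40
  Sep: +$224.68 → $491.08
  Oct: +$224.68 → $715.76
  Nov: +$224.68 − $940.44 → $0.00
Lowest trial balance = -$407.64 (May)
Initial deposit = cushion − low point = $449.36 − (-$407.64) = $857.00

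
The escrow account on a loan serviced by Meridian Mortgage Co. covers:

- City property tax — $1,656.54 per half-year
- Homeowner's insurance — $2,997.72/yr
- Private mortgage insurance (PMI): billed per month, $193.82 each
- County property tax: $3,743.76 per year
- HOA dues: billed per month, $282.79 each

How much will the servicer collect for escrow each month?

$1,314.49

City property tax = $1,656.54 × 2 = $3,313.08
Homeowner's insurance = $2,997.72
Private mortgage insurance (PMI) = $193.82 × 12 = $2,325.84
County property tax = $3,743.76
HOA dues = $282.79 × 12 = $3,393.48
Combined annual = $3,313.08 + $2,997.72 + $2,325.84 + $3,743.76 + $3,393.48 = $15,773.88
Base monthly escrow = $15,773.88 ÷ 12 = $1,314.49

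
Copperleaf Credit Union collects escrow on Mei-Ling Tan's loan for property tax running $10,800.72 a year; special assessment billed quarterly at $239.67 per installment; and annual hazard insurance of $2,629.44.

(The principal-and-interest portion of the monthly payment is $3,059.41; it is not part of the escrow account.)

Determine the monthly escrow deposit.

Property tax = $10,800.72
Special assessment = $239.67 × 4 = $958.68
Hazard insurance = $2,629.44
Total annual escrow = $14,388.84
Base monthly escrow = $14,388.84 ÷ 12 = $1,199.07

$1,199.07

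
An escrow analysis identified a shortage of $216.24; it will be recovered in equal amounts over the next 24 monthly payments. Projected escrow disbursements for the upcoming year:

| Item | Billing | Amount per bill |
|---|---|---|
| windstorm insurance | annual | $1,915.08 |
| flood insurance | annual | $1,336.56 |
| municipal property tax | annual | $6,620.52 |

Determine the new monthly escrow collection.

Windstorm insurance = $1,915.08
Flood insurance = $1,336.56
Municipal property tax = $6,620.52
Annual escrow total = $1,915.08 + $1,336.56 + $6,620.52 = $9,872.16
Base monthly escrow = $9,872.16 / 12 = $822.68
Monthly shortage recovery: $216.24 ÷ 24 = $9.01
New monthly escrow = $822.68 + $9.01 = $831.69

$831.69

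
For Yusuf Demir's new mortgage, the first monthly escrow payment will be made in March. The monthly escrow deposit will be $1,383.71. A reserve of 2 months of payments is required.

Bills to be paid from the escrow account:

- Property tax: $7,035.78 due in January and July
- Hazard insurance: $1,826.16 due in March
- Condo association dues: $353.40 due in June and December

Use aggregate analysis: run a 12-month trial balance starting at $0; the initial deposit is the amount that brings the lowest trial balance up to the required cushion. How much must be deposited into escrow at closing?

$5,064.21

Cushion = 2 × $1,383.71 = $2,767.42
Trial balance (start $0, +$1,383.71 each month, − disbursements):
  Mar: +$1,383.71 − $1,826.16 → -$442.45
  Apr: +$1,383.71 → $941.26
  May: +$1,383.71 → $2,324.97
  Jun: +$1,383.71 − $353.40 → $3,355.28
  Jul: +$1,383.71 − $7,035.78 → -$2,296.79
  Aug: +$1,383.71 → -$913.08
  Sep: +$1,383.71 → $470.63
  Oct: +$1,383.71 → $1,854.34
  Nov: +$1,383.71 → $3,238.05
  Dec: +$1,383.71 − $353.40 → $4,268.36
  Jan: +$1,383.71 − $7,035.78 → -$1,383.71
  Feb: +$1,383.71 → $0.00
Lowest trial balance = -$2,296.79 (Jul)
Initial deposit = cushion − low point = $2,767.42 − (-$2,296.79) = $5,064.21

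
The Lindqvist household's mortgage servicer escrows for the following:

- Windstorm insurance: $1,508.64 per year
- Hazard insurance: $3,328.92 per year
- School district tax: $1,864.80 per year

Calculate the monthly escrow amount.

Windstorm insurance = $1,508.64 per year
Hazard insurance = $3,328.92 per year
School district tax = $1,864.80 per year
Total per year = $1,508.64 + $3,328.92 + $1,864.80 = $6,702.36
Monthly = $6,702.36 ÷ 12 = $558.53

$558.53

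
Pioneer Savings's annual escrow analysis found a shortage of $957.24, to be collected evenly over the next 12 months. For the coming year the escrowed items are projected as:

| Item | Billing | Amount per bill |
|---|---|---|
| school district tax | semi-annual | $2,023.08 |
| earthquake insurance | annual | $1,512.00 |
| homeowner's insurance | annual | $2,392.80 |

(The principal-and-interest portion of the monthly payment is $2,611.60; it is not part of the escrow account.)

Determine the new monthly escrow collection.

School district tax — $2,023.08 × 2 = $4,046.16 annually
Earthquake insurance — $1,512.00 annually
Homeowner's insurance — $2,392.80 annually
Combined annual = $4,046.16 + $1,512.00 + $2,392.80 = $7,950.96
Per month = $7,950.96 / 12 = $662.58
Shortage spread = $957.24 ÷ 12 = $79.77/mo
Adjusted monthly = $662.58 + $79.77 = $742.35

$742.35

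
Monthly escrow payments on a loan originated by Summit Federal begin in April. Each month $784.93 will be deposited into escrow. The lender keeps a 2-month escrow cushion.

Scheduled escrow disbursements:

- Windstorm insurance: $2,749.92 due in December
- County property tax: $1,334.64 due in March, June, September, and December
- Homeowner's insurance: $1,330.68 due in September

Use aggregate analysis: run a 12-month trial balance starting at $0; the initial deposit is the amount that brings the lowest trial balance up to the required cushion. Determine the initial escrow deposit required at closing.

Cushion = 2 × $784.93 = $1,569.86
Trial balance (start $0, +$784.93 each month, − disbursements):
  Apr: +$784.93 → $784.93
  May: +$784.93 → $1,569.86
  Jun: +$784.93 − $1,334.64 → $1,020.15
  Jul: +$784.93 → $1,805.08
  Aug: +$784.93 → $2,590.01
  Sep: +$784.93 − $2,665.32 → $709.62
  Oct: +$784.93 → $1,494.55
  Nov: +$784.93 → $2,279.48
  Dec: +$784.93 − $4,084.56 → -$1,020.15
  Jan: +$784.93 → -$235.22
  Feb: +$784.93 → $549.71
  Mar: +$784.93 − $1,334.64 → $0.00
Lowest trial balance = -$1,020.15 (Dec)
Initial deposit = cushion − low point = $1,569.86 − (-$1,020.15) = $2,590.01

$2,590.01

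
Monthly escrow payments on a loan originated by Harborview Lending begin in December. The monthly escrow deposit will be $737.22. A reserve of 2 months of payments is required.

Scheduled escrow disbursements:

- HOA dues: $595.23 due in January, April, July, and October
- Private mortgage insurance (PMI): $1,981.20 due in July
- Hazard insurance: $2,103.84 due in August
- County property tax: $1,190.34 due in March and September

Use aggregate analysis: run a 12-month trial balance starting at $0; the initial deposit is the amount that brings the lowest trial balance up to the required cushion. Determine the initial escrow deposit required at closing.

Cushion = 2 × $737.22 = $1,474.44
Trial balance (start $0, +$737.22 each month, − disbursements):
  Dec: +$737.22 → $737.22
  Jan: +$737.22 − $595.23 → $879.21
  Feb: +$737.22 → $1,616.43
  Mar: +$737.22 − $1,190.34 → $1,163.31
  Apr: +$737.22 − $595.23 → $1,305.30
  May: +$737.22 → $2,042.52
  Jun: +$737.22 → $2,779.74
  Jul: +$737.22 − $2,576.43 → $940.53
  Aug: +$737.22 − $2,103.84 → -$426.09
  Sep: +$737.22 − $1,190.34 → -$879.21
  Oct: +$737.22 − $595.23 → -$737.22
  Nov: +$737.22 → $0.00
Lowest trial balance = -$879.21 (Sep)
Initial deposit = cushion − low point = $1,474.44 − (-$879.21) = $2,353.65

$2,353.65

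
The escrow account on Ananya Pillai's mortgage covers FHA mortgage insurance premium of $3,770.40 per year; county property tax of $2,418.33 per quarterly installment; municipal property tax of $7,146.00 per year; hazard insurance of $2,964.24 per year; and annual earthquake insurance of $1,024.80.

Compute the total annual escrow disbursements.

FHA mortgage insurance premium: $3,770.40 annually
County property tax: $2,418.33 × 4 = $9,673.32 annually
Municipal property tax: $7,146.00 annually
Hazard insurance: $2,964.24 annually
Earthquake insurance: $1,024.80 annually
Yearly total = $3,770.40 + $9,673.32 + $7,146.00 + $2,964.24 + $1,024.80 = $24,578.76

$24,578.76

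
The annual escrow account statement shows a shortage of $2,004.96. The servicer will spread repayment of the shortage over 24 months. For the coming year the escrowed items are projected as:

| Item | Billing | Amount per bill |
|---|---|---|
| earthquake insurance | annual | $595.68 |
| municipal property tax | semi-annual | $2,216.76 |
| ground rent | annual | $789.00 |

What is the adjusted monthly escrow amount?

$568.39

Earthquake insurance: $595.68/yr
Municipal property tax: $2,216.76 × 2 = $4,433.52/yr
Ground rent: $789.00/yr
Yearly total = $595.68 + $4,433.52 + $789.00 = $5,818.20
Monthly escrow = $5,818.20 ÷ 12 = $484.85
Shortage per month = $2,004.96 / 24 = $83.54
Adjusted monthly = $484.85 + $83.54 = $568.39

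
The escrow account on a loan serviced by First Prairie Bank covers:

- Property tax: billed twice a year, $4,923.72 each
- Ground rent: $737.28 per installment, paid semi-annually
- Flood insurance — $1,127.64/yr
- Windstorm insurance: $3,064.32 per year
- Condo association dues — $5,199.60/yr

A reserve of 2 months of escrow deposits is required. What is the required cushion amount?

Property tax — $4,923.72 × 2 = $9,847.44/yr
Ground rent — $737.28 × 2 = $1,474.56/yr
Flood insurance — $1,127.64/yr
Windstorm insurance — $3,064.32/yr
Condo association dues — $5,199.60/yr
Combined annual = $9,847.44 + $1,474.56 + $1,127.64 + $3,064.32 + $5,199.60 = $20,713.56
Monthly escrow = $20,713.56 / 12 = $1,726.13
Reserve = 2 × $1,726.13 = $3,452.26

$3,452.26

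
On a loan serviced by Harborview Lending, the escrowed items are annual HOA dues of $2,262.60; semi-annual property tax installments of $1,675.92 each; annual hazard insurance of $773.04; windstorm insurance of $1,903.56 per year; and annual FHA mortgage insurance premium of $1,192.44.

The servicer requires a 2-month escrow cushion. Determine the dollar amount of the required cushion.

$1,580.58

HOA dues = $2,262.60/yr
Property tax = $1,675.92 × 2 = $3,351.84/yr
Hazard insurance = $773.04/yr
Windstorm insurance = $1,903.56/yr
FHA mortgage insurance premium = $1,192.44/yr
Total per year = $2,262.60 + $3,351.84 + $773.04 + $1,903.56 + $1,192.44 = $9,483.48
Monthly = $9,483.48 ÷ 12 = $790.29
Cushion = 2 × $790.29 = $1,580.58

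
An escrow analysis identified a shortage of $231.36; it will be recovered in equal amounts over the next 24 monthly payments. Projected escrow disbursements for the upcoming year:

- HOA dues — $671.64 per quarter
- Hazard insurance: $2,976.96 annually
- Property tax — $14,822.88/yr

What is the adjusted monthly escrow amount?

$1,716.84

HOA dues = $671.64 × 4 = $2,686.56 per year
Hazard insurance = $2,976.96 per year
Property tax = $14,822.88 per year
Total per year = $2,686.56 + $2,976.96 + $14,822.88 = $20,486.40
Base monthly escrow = $20,486.40 / 12 = $1,707.20
Monthly shortage recovery: $231.36 / 24 = $9.64
New monthly escrow = $1,707.20 + $9.64 = $1,716.84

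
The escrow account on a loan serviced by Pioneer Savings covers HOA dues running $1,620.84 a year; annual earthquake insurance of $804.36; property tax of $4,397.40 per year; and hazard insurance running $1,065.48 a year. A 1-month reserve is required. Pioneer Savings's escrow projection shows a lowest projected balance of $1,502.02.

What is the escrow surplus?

$844.68

HOA dues = $1,620.84 annually
Earthquake insurance = $804.36 annually
Property tax = $4,397.40 annually
Hazard insurance = $1,065.48 annually
Combined annual = $7,888.08
Monthly = $7,888.08 ÷ 12 = $657.34
Required cushion = 1 × $657.34 = $657.34
Excess over cushion: $1,502.02 − $657.34 = $844.68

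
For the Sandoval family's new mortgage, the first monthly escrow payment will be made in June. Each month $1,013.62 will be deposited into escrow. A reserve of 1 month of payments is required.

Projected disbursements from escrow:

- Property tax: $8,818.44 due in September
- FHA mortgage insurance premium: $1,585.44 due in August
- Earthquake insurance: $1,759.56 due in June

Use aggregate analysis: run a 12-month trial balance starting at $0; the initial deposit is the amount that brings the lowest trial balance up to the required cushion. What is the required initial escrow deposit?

$9,122.58

Cushion = 1 × $1,013.62 = $1,013.62
Trial balance (start $0, +$1,013.62 each month, − disbursements):
  Jun: +$1,013.62 − $1,759.56 → -$745.94
  Jul: +$1,013.62 → $267.68
  Aug: +$1,013.62 − $1,585.44 → -$304.14
  Sep: +$1,013.62 − $8,818.44 → -$8,108.96
  Oct: +$1,013.62 → -$7,095.34
  Nov: +$1,013.62 → -$6,081.72
  Dec: +$1,013.62 → -$5,068.10
  Jan: +$1,013.62 → -$4,054.48
  Feb: +$1,013.62 → -$3,040.86
  Mar: +$1,013.62 → -$2,027.24
  Apr: +$1,013.62 → -$1,013.62
  May: +$1,013.62 → $0.00
Lowest trial balance = -$8,108.96 (Sep)
Initial deposit = cushion − low point = $1,013.62 − (-$8,108.96) = $9,122.58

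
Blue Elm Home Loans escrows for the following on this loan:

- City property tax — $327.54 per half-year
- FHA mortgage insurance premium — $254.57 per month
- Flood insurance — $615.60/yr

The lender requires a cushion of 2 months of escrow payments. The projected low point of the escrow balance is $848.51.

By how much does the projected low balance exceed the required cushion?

City property tax — $327.54 × 2 = $655.08 per year
FHA mortgage insurance premium — $254.57 × 12 = $3,054.84 per year
Flood insurance — $615.60 per year
Combined annual = $655.08 + $3,054.84 + $615.60 = $4,325.52
Base monthly escrow = $4,325.52 / 12 = $360.46
Required reserve = 2 × $360.46 = $720.92
Surplus = $848.51 − $720.92 = $127.59

$127.59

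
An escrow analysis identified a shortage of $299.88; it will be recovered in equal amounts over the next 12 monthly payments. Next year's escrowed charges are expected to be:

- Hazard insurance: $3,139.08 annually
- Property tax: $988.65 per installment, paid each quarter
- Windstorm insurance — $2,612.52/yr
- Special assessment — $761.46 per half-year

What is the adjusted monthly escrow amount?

Hazard insurance: $3,139.08
Property tax: $988.65 × 4 = $3,954.60
Windstorm insurance: $2,612.52
Special assessment: $761.46 × 2 = $1,522.92
Total annual escrow = $11,229.12
Base monthly escrow = $11,229.12 / 12 = $935.76
Shortage spread = $299.88 / 12 = $24.99/mo
New monthly escrow = $935.76 + $24.99 = $960.75

$960.75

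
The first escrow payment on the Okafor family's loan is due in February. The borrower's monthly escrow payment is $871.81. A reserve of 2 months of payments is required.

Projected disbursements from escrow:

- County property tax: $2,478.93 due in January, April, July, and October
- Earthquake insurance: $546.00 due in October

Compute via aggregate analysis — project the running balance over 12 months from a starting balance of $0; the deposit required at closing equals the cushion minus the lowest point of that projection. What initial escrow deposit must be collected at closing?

$1,880.12

Cushion = 2 × $871.81 = $1,743.62
Trial balance (start $0, +$871.81 each month, − disbursements):
  Feb: +$871.81 → $871.81
  Mar: +$871.81 → $1,743.62
  Apr: +$871.81 − $2,478.93 → $136.50
  May: +$871.81 → $1,008.31
  Jun: +$871.81 → $1,880.12
  Jul: +$871.81 − $2,478.93 → $273.00
  Aug: +$871.81 → $1,144.81
  Sep: +$871.81 → $2,016.62
  Oct: +$871.81 − $3,024.93 → -$136.50
  Nov: +$871.81 → $735.31
  Dec: +$871.81 → $1,607.12
  Jan: +$871.81 − $2,478.93 → $0.00
Lowest trial balance = -$136.50 (Oct)
Initial deposit = cushion − low point = $1,743.62 − (-$136.50) = $1,880.12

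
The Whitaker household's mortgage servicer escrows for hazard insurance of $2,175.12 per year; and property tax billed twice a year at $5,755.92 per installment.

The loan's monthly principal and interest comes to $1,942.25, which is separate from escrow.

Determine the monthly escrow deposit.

Hazard insurance: $2,175.12 annually
Property tax: $5,755.92 × 2 = $11,511.84 annually
Annual escrow total = $2,175.12 + $11,511.84 = $13,686.96
Base monthly escrow = $13,686.96 / 12 = $1,140.58

$1,140.58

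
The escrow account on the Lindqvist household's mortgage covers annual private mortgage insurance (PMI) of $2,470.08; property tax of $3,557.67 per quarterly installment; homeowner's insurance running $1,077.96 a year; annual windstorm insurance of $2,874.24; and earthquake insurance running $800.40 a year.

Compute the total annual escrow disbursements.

$21,453.36

Private mortgage insurance (PMI): $2,470.08
Property tax: $3,557.67 × 4 = $14,230.68
Homeowner's insurance: $1,077.96
Windstorm insurance: $2,874.24
Earthquake insurance: $800.40
Total per year = $2,470.08 + $14,230.68 + $1,077.96 + $2,874.24 + $800.40 = $21,453.36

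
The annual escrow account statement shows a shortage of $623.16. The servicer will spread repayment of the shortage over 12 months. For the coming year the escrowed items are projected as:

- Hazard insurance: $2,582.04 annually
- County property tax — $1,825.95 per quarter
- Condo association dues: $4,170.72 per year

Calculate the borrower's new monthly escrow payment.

Hazard insurance — $2,582.04
County property tax — $1,825.95 × 4 = $7,303.80
Condo association dues — $4,170.72
Annual escrow total = $2,582.04 + $7,303.80 + $4,170.72 = $14,056.56
Base monthly escrow = $14,056.56 / 12 = $1,171.38
Monthly shortage recovery: $623.16 ÷ 12 = $51.93
Adjusted monthly = $1,171.38 + $51.93 = $1,223.31

$1,223.31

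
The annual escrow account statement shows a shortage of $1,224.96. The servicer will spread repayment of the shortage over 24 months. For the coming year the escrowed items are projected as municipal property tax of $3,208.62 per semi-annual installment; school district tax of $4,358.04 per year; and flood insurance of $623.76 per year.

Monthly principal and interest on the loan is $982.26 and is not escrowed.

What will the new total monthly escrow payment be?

$1,000.96

Municipal property tax: $3,208.62 × 2 = $6,417.24 per year
School district tax: $4,358.04 per year
Flood insurance: $623.76 per year
Annual escrow total = $6,417.24 + $4,358.04 + $623.76 = $11,399.04
Per month = $11,399.04 ÷ 12 = $949.92
Monthly shortage recovery: $1,224.96 ÷ 24 = $51.04
Adjusted monthly = $949.92 + $51.04 = $1,000.96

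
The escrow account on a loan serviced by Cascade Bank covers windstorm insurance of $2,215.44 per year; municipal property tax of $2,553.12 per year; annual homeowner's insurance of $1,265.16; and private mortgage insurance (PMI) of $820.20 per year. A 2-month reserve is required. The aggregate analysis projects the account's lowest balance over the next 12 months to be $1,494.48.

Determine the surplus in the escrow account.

Windstorm insurance: $2,215.44 per year
Municipal property tax: $2,553.12 per year
Homeowner's insurance: $1,265.16 per year
Private mortgage insurance (PMI): $820.20 per year
Annual escrow total = $2,215.44 + $2,553.12 + $1,265.16 + $820.20 = $6,853.92
Base monthly escrow = $6,853.92 / 12 = $571.16
Cushion = 2 × $571.16 = $1,142.32
Excess over cushion: $1,494.48 − $1,142.32 = $352.16

$352.16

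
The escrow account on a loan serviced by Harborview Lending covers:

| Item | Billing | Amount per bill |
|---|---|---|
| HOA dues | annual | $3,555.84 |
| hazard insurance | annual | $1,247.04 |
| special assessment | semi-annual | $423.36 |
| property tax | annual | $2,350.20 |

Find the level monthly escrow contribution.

HOA dues — $3,555.84 annually
Hazard insurance — $1,247.04 annually
Special assessment — $423.36 × 2 = $846.72 annually
Property tax — $2,350.20 annually
Yearly total = $7,999.80
Monthly = $7,999.80 ÷ 12 = $666.65

$666.65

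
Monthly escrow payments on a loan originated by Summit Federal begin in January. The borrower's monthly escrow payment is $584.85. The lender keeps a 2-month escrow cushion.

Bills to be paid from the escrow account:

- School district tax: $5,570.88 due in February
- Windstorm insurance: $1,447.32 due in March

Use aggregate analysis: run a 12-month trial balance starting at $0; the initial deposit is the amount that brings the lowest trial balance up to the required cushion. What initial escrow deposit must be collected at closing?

$6,433.35

Cushion = 2 × $584.85 = $1,169.70
Trial balance (start $0, +$584.85 each month, − disbursements):
  Jan: +$584.85 → $584.85
  Feb: +$584.85 − $5,570.88 → -$4,401.18
  Mar: +$584.85 − $1,447.32 → -$5,263.65
  Apr: +$584.85 → -$4,678.80
  May: +$584.85 → -$4,093.95
  Jun: +$584.85 → -$3,509.10
  Jul: +$584.85 → -$2,924.25
  Aug: +$584.85 → -$2,339.40
  Sep: +$584.85 → -$1,754.55
  Oct: +$584.85 → -$1,169.70
  Nov: +$584.85 → -$584.85
  Dec: +$584.85 → $0.00
Lowest trial balance = -$5,263.65 (Mar)
Initial deposit = cushion − low point = $1,169.70 − (-$5,263.65) = $6,433.35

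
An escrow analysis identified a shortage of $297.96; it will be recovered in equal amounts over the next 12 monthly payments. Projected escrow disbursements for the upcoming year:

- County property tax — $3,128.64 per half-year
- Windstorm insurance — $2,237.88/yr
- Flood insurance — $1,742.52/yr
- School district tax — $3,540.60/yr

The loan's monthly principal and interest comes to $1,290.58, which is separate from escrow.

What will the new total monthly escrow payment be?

$1,173.02

County property tax — $3,128.64 × 2 = $6,257.28 annually
Windstorm insurance — $2,237.88 annually
Flood insurance — $1,742.52 annually
School district tax — $3,540.60 annually
Total per year = $6,257.28 + $2,237.88 + $1,742.52 + $3,540.60 = $13,778.28
Monthly = $13,778.28 ÷ 12 = $1,148.19
Shortage per month = $297.96 / 12 = $24.83
New monthly escrow = $1,148.19 + $24.83 = $1,173.02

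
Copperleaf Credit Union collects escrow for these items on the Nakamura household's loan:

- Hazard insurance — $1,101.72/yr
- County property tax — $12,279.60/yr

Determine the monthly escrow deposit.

$1,115.11

Hazard insurance — $1,101.72 per year
County property tax — $12,279.60 per year
Total per year = $1,101.72 + $12,279.60 = $13,381.32
Monthly = $13,381.32 / 12 = $1,115.11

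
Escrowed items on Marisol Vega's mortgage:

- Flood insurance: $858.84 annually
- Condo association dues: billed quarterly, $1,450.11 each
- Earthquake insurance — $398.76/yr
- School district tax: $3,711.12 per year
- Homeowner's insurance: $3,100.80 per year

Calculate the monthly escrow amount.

Flood insurance = $858.84 annually
Condo association dues = $1,450.11 × 4 = $5,800.44 annually
Earthquake insurance = $398.76 annually
School district tax = $3,711.12 annually
Homeowner's insurance = $3,100.80 annually
Combined annual = $858.84 + $5,800.44 + $398.76 + $3,711.12 + $3,100.80 = $13,869.96
Monthly = $13,869.96 ÷ 12 = $1,155.83

$1,155.83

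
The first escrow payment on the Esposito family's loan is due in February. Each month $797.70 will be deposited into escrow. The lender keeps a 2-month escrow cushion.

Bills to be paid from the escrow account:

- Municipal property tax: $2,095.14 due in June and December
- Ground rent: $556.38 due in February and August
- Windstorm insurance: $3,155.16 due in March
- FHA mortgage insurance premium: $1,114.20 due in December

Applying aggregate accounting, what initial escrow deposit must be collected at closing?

$3,711.54

Cushion = 2 × $797.70 = $1,595.40
Trial balance (start $0, +$797.70 each month, − disbursements):
  Feb: +$797.70 − $556.38 → $241.32
  Mar: +$797.70 − $3,155.16 → -$2,116.14
  Apr: +$797.70 → -$1,318.44
  May: +$797.70 → -$520.74
  Jun: +$797.70 − $2,095.14 → -$1,818.18
  Jul: +$797.70 → -$1,020.48
  Aug: +$797.70 − $556.38 → -$779.16
  Sep: +$797.70 → $18.54
  Oct: +$797.70 → $816.24
  Nov: +$797.70 → $1,613.94
  Dec: +$797.70 − $3,209.34 → -$797.70
  Jan: +$797.70 → $0.00
Lowest trial balance = -$2,116.14 (Mar)
Initial deposit = cushion − low point = $1,595.40 − (-$2,116.14) = $3,711.54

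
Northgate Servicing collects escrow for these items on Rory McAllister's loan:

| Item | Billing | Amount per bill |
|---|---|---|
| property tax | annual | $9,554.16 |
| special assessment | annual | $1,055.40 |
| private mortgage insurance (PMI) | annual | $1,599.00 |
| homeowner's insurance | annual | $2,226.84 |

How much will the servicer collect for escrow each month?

Property tax = $9,554.16
Special assessment = $1,055.40
Private mortgage insurance (PMI) = $1,599.00
Homeowner's insurance = $2,226.84
Total annual escrow = $9,554.16 + $1,055.40 + $1,599.00 + $2,226.84 = $14,435.40
Monthly = $14,435.40 ÷ 12 = $1,202.95

$1,202.95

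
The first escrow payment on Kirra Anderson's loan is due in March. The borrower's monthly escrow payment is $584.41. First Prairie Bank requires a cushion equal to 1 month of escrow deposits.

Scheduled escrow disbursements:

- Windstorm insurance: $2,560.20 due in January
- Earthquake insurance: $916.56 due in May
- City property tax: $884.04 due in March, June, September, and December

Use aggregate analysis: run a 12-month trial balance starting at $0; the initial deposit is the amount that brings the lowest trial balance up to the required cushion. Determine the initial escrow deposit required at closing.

$1,168.82

Cushion = 1 × $584.41 = $584.41
Trial balance (start $0, +$584.41 each month, − disbursements):
  Mar: +$584.41 − $884.04 → -$299.63
  Apr: +$584.41 → $284.78
  May: +$584.41 − $916.56 → -$47.37
  Jun: +$584.41 − $884.04 → -$347.00
  Jul: +$584.41 → $237.41
  Aug: +$584.41 → $821.82
  Sep: +$584.41 − $884.04 → $522.19
  Oct: +$584.41 → $1,106.60
  Nov: +$584.41 → $1,691.01
  Dec: +$584.41 − $884.04 → $1,391.38
  Jan: +$584.41 − $2,560.20 → -$584.41
  Feb: +$584.41 → $0.00
Lowest trial balance = -$584.41 (Jan)
Initial deposit = cushion − low point = $584.41 − (-$584.41) = $1,168.82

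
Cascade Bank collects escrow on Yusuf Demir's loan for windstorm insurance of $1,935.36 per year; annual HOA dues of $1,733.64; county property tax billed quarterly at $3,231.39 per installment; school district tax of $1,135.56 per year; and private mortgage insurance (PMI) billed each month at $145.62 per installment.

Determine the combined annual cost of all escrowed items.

Windstorm insurance — $1,935.36 per year
HOA dues — $1,733.64 per year
County property tax — $3,231.39 × 4 = $12,925.56 per year
School district tax — $1,135.56 per year
Private mortgage insurance (PMI) — $145.62 × 12 = $1,747.44 per year
Yearly total = $19,477.56

$19,477.56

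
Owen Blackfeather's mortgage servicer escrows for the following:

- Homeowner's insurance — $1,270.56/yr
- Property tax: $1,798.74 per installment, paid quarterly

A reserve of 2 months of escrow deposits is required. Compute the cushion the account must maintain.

Homeowner's insurance — $1,270.56 annually
Property tax — $1,798.74 × 4 = $7,194.96 annually
Total per year = $8,465.52
Base monthly escrow = $8,465.52 ÷ 12 = $705.46
Cushion = 2 × $705.46 = $1,410.92

$1,410.92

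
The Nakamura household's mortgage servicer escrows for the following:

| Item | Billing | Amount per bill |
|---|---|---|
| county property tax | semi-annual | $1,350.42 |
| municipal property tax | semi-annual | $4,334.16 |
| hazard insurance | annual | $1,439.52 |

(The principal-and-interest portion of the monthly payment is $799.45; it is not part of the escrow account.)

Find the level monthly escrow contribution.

$1,067.39

County property tax — $1,350.42 × 2 = $2,700.84
Municipal property tax — $4,334.16 × 2 = $8,668.32
Hazard insurance — $1,439.52
Annual escrow total = $2,700.84 + $8,668.32 + $1,439.52 = $12,808.68
Monthly escrow = $12,808.68 / 12 = $1,067.39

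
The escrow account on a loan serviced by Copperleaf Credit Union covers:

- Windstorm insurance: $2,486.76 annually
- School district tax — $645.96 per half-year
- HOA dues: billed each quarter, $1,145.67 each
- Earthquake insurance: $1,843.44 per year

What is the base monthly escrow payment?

Windstorm insurance = $2,486.76 per year
School district tax = $645.96 × 2 = $1,291.92 per year
HOA dues = $1,145.67 × 4 = $4,582.68 per year
Earthquake insurance = $1,843.44 per year
Total annual escrow = $10,204.80
Monthly = $10,204.80 ÷ 12 = $850.40

$850.40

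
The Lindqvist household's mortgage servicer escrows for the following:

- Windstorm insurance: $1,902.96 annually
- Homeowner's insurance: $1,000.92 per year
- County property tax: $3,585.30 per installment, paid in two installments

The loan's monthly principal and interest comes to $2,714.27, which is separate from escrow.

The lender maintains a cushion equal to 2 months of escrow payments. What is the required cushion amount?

Windstorm insurance: $1,902.96/yr
Homeowner's insurance: $1,000.92/yr
County property tax: $3,585.30 × 2 = $7,170.60/yr
Combined annual = $1,902.96 + $1,000.92 + $7,170.60 = $10,074.48
Per month = $10,074.48 / 12 = $839.54
Reserve = 2 × $839.54 = $1,679.08

$1,679.08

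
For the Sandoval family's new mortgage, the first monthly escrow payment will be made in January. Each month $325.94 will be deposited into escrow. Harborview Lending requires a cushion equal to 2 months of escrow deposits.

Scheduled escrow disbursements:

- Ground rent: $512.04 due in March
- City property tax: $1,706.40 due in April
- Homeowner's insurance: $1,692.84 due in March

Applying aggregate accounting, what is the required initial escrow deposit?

Cushion = 2 × $325.94 = $651.88
Trial balance (start $0, +$325.94 each month, − disbursements):
  Jan: +$325.94 → $325.94
  Feb: +$325.94 → $651.88
  Mar: +$325.94 − $2,204.88 → -$1,227.06
  Apr: +$325.94 − $1,706.40 → -$2,607.52
  May: +$325.94 → -$2,281.58
  Jun: +$325.94 → -$1,955.64
  Jul: +$325.94 → -$1,629.70
  Aug: +$325.94 → -$1,303.76
  Sep: +$325.94 → -$977.82
  Oct: +$325.94 → -$651.88
  Nov: +$325.94 → -$325.94
  Dec: +$325.94 → $0.00
Lowest trial balance = -$2,607.52 (Apr)
Initial deposit = cushion − low point = $651.88 − (-$2,607.52) = $3,259.40

$3,259.40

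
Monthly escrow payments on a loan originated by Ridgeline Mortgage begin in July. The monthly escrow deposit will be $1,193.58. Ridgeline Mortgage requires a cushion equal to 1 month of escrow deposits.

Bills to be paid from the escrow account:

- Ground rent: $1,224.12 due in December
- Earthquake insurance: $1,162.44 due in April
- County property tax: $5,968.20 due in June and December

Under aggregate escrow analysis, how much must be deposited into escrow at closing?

$1,224.42

Cushion = 1 × $1,193.58 = $1,193.58
Trial balance (start $0, +$1,193.58 each month, − disbursements):
  Jul: +$1,193.58 → $1,193.58
  Aug: +$1,193.58 → $2,387.16
  Sep: +$1,193.58 → $3,580.74
  Oct: +$1,193.58 → $4,774.32
  Nov: +$1,193.58 → $5,967.90
  Dec: +$1,193.58 − $7,192.32 → -$30.84
  Jan: +$1,193.58 → $1,162.74
  Feb: +$1,193.58 → $2,356.32
  Mar: +$1,193.58 → $3,549.90
  Apr: +$1,193.58 − $1,162.44 → $3,581.04
  May: +$1,193.58 → $4,774.62
  Jun: +$1,193.58 − $5,968.20 → $0.00
Lowest trial balance = -$30.84 (Dec)
Initial deposit = cushion − low point = $1,193.58 − (-$30.84) = $1,224.42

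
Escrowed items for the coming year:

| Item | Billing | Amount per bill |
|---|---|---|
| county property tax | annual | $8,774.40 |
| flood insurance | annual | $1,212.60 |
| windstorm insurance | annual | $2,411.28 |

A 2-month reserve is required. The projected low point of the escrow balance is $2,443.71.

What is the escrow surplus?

County property tax = $8,774.40
Flood insurance = $1,212.60
Windstorm insurance = $2,411.28
Total annual escrow = $8,774.40 + $1,212.60 + $2,411.28 = $12,398.28
Per month = $12,398.28 / 12 = $1,033.19
Required reserve = 2 × $1,033.19 = $2,066.38
Surplus = $2,443.71 − $2,066.38 = $377.33

$377.33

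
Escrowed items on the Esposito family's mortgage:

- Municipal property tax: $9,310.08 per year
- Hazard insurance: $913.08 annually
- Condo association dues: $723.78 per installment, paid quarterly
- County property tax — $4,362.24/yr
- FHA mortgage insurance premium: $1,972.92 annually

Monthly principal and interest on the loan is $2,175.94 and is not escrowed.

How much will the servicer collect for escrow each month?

$1,621.12

Municipal property tax = $9,310.08 per year
Hazard insurance = $913.08 per year
Condo association dues = $723.78 × 4 = $2,895.12 per year
County property tax = $4,362.24 per year
FHA mortgage insurance premium = $1,972.92 per year
Total annual escrow = $19,453.44
Per month = $19,453.44 / 12 = $1,621.12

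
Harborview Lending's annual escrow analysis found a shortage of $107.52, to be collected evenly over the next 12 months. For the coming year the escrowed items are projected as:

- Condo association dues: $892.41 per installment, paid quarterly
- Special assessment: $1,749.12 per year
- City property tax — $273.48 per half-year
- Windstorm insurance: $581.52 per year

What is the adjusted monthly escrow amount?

$546.23

Condo association dues = $892.41 × 4 = $3,569.64 per year
Special assessment = $1,749.12 per year
City property tax = $273.48 × 2 = $546.96 per year
Windstorm insurance = $581.52 per year
Combined annual = $6,447.24
Monthly escrow = $6,447.24 ÷ 12 = $537.27
Monthly shortage recovery: $107.52 / 12 = $8.96
New monthly escrow = $537.27 + $8.96 = $546.23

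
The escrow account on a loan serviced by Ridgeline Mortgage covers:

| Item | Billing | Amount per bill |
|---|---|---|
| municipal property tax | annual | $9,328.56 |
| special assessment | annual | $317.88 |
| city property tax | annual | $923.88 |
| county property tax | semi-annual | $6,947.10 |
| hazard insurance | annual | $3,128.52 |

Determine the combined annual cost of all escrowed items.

$27,593.04

Municipal property tax — $9,328.56 annually
Special assessment — $317.88 annually
City property tax — $923.88 annually
County property tax — $6,947.10 × 2 = $13,894.20 annually
Hazard insurance — $3,128.52 annually
Combined annual = $27,593.04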